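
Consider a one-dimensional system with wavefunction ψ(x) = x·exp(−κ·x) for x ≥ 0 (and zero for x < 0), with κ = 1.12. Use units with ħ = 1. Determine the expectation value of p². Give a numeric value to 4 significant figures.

p² ψ = −ħ² d²ψ/dx²; ⟨p²⟩ = −ħ² ∫ ψ*·ψ'' dx / ∫|ψ|² dx.
Differentiate x·exp(−κ·x) with the product rule; every integrand then reduces to terms xʲ·e^(−2κx) on [0, ∞), with ∫₀^∞ xʲ·e^(−2κx) dx = j!/(2κ)^(j+1).
State is unnormalized: ∫|ψ|² dx = 0.17795, and ∫ψ*·(−ħ² ψ'') dx = 0.22321, so ⟨p²⟩ = 0.22321 / 0.17795.
⟨p²⟩ = 1.2544.

1.254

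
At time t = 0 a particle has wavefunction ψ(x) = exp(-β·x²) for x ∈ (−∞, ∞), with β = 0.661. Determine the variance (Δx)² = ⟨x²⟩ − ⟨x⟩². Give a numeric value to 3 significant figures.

Compute ⟨x⟩ and ⟨x²⟩ separately, then (Δx)² = ⟨x²⟩ − ⟨x⟩².
Gaussian moments: ∫x^(2j)·e^(−2βx²) dx = (2j−1)!!/(4β)^j · √(π/(2β)), odd powers integrate to 0; here √(π/(2β)) = 1.5416.
Normalization: ∫|ψ|² dx = 1.5416.
⟨x⟩ = 0.0000 and ⟨x²⟩ = 0.37821.
(Δx)² = 0.37821 − (0.0000)² = 0.37821.

0.378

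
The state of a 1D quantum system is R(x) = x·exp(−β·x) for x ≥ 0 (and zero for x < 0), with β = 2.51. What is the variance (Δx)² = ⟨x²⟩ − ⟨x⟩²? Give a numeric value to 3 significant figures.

Compute ⟨x⟩ and ⟨x²⟩ separately, then (Δx)² = ⟨x²⟩ − ⟨x⟩².
Every integrand reduces to terms xʲ·e^(−2βx) on [0, ∞); use ∫₀^∞ xʲ·e^(−2βx) dx = j!/(2β)^(j+1).
Normalization: ∫|R|² dx = 0.015810.
⟨x⟩ = 0.59761 and ⟨x²⟩ = 0.47618.
(Δx)² = 0.47618 − (0.59761)² = 0.11905.

0.119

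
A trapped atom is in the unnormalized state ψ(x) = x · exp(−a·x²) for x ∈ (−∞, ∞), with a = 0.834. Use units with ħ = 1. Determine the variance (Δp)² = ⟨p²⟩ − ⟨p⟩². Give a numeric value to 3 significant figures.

Compute ⟨p⟩ and ⟨p²⟩ separately; (Δp)² = ⟨p²⟩ − ⟨p⟩².
Expand each integrand as polynomial × e^(−2ax²) and use ∫x^(2j)·e^(−2ax²) dx = (2j−1)!!/(4a)^j · √(π/(2a)), odd powers → 0; here √(π/(2a)) = 1.3724. Differentiate with the product rule, d/dx e^(−ax²) = −2ax·e^(−ax²).
Normalization: ∫|ψ|² dx = 0.41139.
⟨p⟩ = 0.0000 and ⟨p²⟩ = 2.5020.
(Δp)² = 2.5020 − (0.0000)² = 2.5020.

2.50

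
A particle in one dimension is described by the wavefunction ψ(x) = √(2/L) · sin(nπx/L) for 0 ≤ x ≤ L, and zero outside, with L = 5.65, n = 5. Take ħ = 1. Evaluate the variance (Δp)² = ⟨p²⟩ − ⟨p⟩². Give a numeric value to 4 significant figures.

7.729

Compute ⟨p⟩ and ⟨p²⟩ separately; (Δp)² = ⟨p²⟩ − ⟨p⟩².
d/dx sin(nπx/L) = (nπ/L)·cos(nπx/L) and d²/dx² sin(nπx/L) = −(nπ/L)²·sin(nπx/L); on 0 ≤ x ≤ L, ∫sin²(nπx/L) dx = L/2 and ∫sin(nπx/L)·cos(nπx/L) dx = 0.
⟨p⟩ = 0.0000 and ⟨p²⟩ = 7.7293.
(Δp)² = 7.7293 − (0.0000)² = 7.7293.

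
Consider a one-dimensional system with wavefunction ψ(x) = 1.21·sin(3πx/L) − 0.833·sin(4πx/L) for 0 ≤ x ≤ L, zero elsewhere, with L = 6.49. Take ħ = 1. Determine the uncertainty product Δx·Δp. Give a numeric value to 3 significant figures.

2.21

Δx = √(⟨x²⟩−⟨x⟩²), Δp = √(⟨p²⟩−⟨p⟩²).
On 0 ≤ x ≤ L (j ≠ l): ∫sin²(jπx/L) dx = L/2, ∫sin(jπx/L)·sin(lπx/L) dx = 0; diagonal moments ∫x·sin²(jπx/L) dx = L²/4, ∫x²·sin²(jπx/L) dx = L³·(1/6 − 1/(4j²π²)); cross terms ∫x·sin(jπx/L)·sin(lπx/L) dx = 0 for j + l even and −4jlL²/(π²(j² − l²)²) for j + l odd, ∫x²·sin(jπx/L)·sin(lπx/L) dx = (−1)^(j+l)·4jlL³/(π²(j² − l²)²); higher powers the same way via product-to-sum and parts. d²/dx² sin(jπx/L) = −(jπ/L)²·sin(jπx/L); on 0 ≤ x ≤ L, ∫sin²(jπx/L) dx = L/2 and ∫sin(jπx/L)·sin(lπx/L) dx = 0 for j ≠ l, so only diagonal terms survive in ∫|ψ|² and ∫ψ·ψ″; ∫ψ·ψ′ dx = [ψ²/2] between the walls = 0.
Normalization: ∫|ψ|² dx = 7.0027.
⟨x⟩ = 4.4485, ⟨x²⟩ = 21.647 ⇒ Δx = 1.3631.
⟨p⟩ = 0.0000, ⟨p²⟩ = 2.6363 ⇒ Δp = 1.6237.
Δx·Δp = 2.2132.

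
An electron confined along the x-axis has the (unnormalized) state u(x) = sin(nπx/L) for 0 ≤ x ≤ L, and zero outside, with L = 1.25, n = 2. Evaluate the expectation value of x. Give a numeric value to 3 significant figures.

⟨x⟩ = ∫ x·|u|² dx / ∫|u|² dx (integrals over the domain).
With sin²θ = (1 − cos2θ)/2 on 0 ≤ x ≤ L: ∫sin²(nπx/L) dx = L/2, ∫x·sin²(nπx/L) dx = L²/4, ∫x²·sin²(nπx/L) dx = L³·(1/6 − 1/(4n²π²)); higher powers xᵏ the same way, integrating xᵏ·cos(2nπx/L) by parts.
State is unnormalized: ∫|u|² dx = 0.62500, and ∫u*·x·u dx = 0.39063, so ⟨x⟩ = 0.39063 / 0.62500.
⟨x⟩ = 0.62500.

0.625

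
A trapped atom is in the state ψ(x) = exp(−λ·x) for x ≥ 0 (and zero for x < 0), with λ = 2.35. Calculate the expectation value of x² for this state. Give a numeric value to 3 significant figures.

0.0905

⟨x²⟩ = ∫ x²·|ψ|² dx / ∫|ψ|² dx (integrals over the domain).
Every integrand reduces to terms xʲ·e^(−2λx) on [0, ∞); use ∫₀^∞ xʲ·e^(−2λx) dx = j!/(2λ)^(j+1).
State is unnormalized: ∫|ψ|² dx = 0.21277, and ∫ψ*·x²·ψ dx = 0.019264, so ⟨x²⟩ = 0.019264 / 0.21277.
⟨x²⟩ = 0.090539.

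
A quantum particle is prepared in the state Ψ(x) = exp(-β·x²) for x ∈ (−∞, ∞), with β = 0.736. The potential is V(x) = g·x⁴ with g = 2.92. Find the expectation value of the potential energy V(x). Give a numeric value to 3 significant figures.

1.01

⟨V⟩ = ∫ V(x)·|Ψ|² dx / ∫|Ψ|² dx.
Gaussian moments: ∫x^(2j)·e^(−2βx²) dx = (2j−1)!!/(4β)^j · √(π/(2β)), odd powers integrate to 0; here √(π/(2β)) = 1.4609.
State is unnormalized: ∫|Ψ|² dx = 1.4609, and ∫Ψ*·V(x)·Ψ dx = 1.4766, so ⟨V⟩ = 1.4766 / 1.4609.
⟨V⟩ = 1.0107.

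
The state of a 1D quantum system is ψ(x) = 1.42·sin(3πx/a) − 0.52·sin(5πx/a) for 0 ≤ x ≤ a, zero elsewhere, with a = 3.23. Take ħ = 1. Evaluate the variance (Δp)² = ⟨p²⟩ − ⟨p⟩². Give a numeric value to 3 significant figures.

10.3

Compute ⟨p⟩ and ⟨p²⟩ separately; (Δp)² = ⟨p²⟩ − ⟨p⟩².
d²/dx² sin(jπx/a) = −(jπ/a)²·sin(jπx/a); on 0 ≤ x ≤ a, ∫sin²(jπx/a) dx = a/2 and ∫sin(jπx/a)·sin(lπx/a) dx = 0 for j ≠ l, so only diagonal terms survive in ∫|ψ|² and ∫ψ·ψ″; ∫ψ·ψ′ dx = [ψ²/2] between the walls = 0.
Normalization: ∫|ψ|² dx = 3.6932.
⟨p⟩ = 0.0000 and ⟨p²⟩ = 10.304.
(Δp)² = 10.304 − (0.0000)² = 10.304.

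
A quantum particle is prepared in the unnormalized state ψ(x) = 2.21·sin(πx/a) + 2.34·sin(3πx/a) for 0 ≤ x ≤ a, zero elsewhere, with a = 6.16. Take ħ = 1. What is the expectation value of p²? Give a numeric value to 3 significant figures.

1.36

p² ψ = −ħ² d²ψ/dx²; ⟨p²⟩ = −ħ² ∫ ψ*·ψ'' dx / ∫|ψ|² dx.
d²/dx² sin(jπx/a) = −(jπ/a)²·sin(jπx/a); on 0 ≤ x ≤ a, ∫sin²(jπx/a) dx = a/2 and ∫sin(jπx/a)·sin(lπx/a) dx = 0 for j ≠ l, so only diagonal terms survive in ∫|ψ|² and ∫ψ·ψ″; ∫ψ·ψ′ dx = [ψ²/2] between the walls = 0.
State is unnormalized: ∫|ψ|² dx = 31.908, and ∫ψ*·(−ħ² ψ'') dx = 43.391, so ⟨p²⟩ = 43.391 / 31.908.
⟨p²⟩ = 1.3599.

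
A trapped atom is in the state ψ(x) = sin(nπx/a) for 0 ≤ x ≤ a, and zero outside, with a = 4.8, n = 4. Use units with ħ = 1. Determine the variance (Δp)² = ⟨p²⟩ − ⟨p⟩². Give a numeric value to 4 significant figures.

6.854

Compute ⟨p⟩ and ⟨p²⟩ separately; (Δp)² = ⟨p²⟩ − ⟨p⟩².
d/dx sin(nπx/a) = (nπ/a)·cos(nπx/a) and d²/dx² sin(nπx/a) = −(nπ/a)²·sin(nπx/a); on 0 ≤ x ≤ a, ∫sin²(nπx/a) dx = a/2 and ∫sin(nπx/a)·cos(nπx/a) dx = 0.
Normalization: ∫|ψ|² dx = 2.4000.
⟨p⟩ = 0.0000 and ⟨p²⟩ = 6.8539.
(Δp)² = 6.8539 − (0.0000)² = 6.8539.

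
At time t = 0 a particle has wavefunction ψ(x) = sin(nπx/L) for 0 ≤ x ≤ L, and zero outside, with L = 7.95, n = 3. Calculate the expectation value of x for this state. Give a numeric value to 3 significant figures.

⟨x⟩ = ∫ x·|ψ|² dx / ∫|ψ|² dx (integrals over the domain).
With sin²θ = (1 − cos2θ)/2 on 0 ≤ x ≤ L: ∫sin²(nπx/L) dx = L/2, ∫x·sin²(nπx/L) dx = L²/4, ∫x²·sin²(nπx/L) dx = L³·(1/6 − 1/(4n²π²)); higher powers xᵏ the same way, integrating xᵏ·cos(2nπx/L) by parts.
State is unnormalized: ∫|ψ|² dx = 3.9750, and ∫ψ*·x·ψ dx = 15.801, so ⟨x⟩ = 15.801 / 3.9750.
⟨x⟩ = 3.9750.

3.98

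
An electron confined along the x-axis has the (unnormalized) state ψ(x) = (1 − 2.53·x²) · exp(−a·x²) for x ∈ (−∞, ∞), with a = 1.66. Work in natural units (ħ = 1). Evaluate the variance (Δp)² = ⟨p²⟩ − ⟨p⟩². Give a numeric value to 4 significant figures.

6.848

Compute ⟨p⟩ and ⟨p²⟩ separately; (Δp)² = ⟨p²⟩ − ⟨p⟩².
Expand each integrand as polynomial × e^(−2ax²) and use ∫x^(2j)·e^(−2ax²) dx = (2j−1)!!/(4a)^j · √(π/(2a)), odd powers → 0; here √(π/(2a)) = 0.97276. Differentiate with the product rule, d/dx e^(−ax²) = −2ax·e^(−ax²).
Normalization: ∫|ψ|² dx = 0.65514.
⟨p⟩ = 0.0000 and ⟨p²⟩ = 6.8479.
(Δp)² = 6.8479 − (0.0000)² = 6.8479.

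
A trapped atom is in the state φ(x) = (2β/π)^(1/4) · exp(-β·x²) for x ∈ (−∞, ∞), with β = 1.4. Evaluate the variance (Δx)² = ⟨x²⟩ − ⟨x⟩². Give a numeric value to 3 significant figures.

Compute ⟨x⟩ and ⟨x²⟩ separately, then (Δx)² = ⟨x²⟩ − ⟨x⟩².
Gaussian moments: ∫x^(2j)·e^(−2βx²) dx = (2j−1)!!/(4β)^j · √(π/(2β)), odd powers integrate to 0; here √(π/(2β)) = 1.0592.
⟨x⟩ = 0.0000 and ⟨x²⟩ = 0.17857.
(Δx)² = 0.17857 − (0.0000)² = 0.17857.

0.179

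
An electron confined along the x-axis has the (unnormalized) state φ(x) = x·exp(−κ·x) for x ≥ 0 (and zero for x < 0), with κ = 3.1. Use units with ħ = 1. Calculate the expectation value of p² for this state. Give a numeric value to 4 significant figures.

9.610

p² φ = −ħ² d²φ/dx²; ⟨p²⟩ = −ħ² ∫ φ*·φ'' dx / ∫|φ|² dx.
Differentiate x·exp(−κ·x) with the product rule; every integrand then reduces to terms xʲ·e^(−2κx) on [0, ∞), with ∫₀^∞ xʲ·e^(−2κx) dx = j!/(2κ)^(j+1).
State is unnormalized: ∫|φ|² dx = 0.0083918, and ∫φ*·(−ħ² φ'') dx = 0.080645, so ⟨p²⟩ = 0.080645 / 0.0083918.
⟨p²⟩ = 9.6100.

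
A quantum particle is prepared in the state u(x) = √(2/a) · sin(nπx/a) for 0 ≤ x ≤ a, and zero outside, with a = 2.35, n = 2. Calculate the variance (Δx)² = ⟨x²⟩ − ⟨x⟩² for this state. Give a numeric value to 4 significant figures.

0.3903

Compute ⟨x⟩ and ⟨x²⟩ separately, then (Δx)² = ⟨x²⟩ − ⟨x⟩².
With sin²θ = (1 − cos2θ)/2 on 0 ≤ x ≤ a: ∫sin²(nπx/a) dx = a/2, ∫x·sin²(nπx/a) dx = a²/4, ∫x²·sin²(nπx/a) dx = a³·(1/6 − 1/(4n²π²)); higher powers xᵏ the same way, integrating xᵏ·cos(2nπx/a) by parts.
⟨x⟩ = 1.1750 and ⟨x²⟩ = 1.7709.
(Δx)² = 1.7709 − (1.1750)² = 0.39027.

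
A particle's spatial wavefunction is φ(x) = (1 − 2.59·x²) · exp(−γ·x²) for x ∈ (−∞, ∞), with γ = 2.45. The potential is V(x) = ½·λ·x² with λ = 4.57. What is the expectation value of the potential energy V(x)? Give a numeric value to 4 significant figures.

0.1582

⟨V⟩ = ∫ V(x)·|φ|² dx / ∫|φ|² dx.
Expand each integrand as polynomial × e^(−2γx²) and use ∫x^(2j)·e^(−2γx²) dx = (2j−1)!!/(4γ)^j · √(π/(2γ)), odd powers → 0; here √(π/(2γ)) = 0.80071.
State is unnormalized: ∫|φ|² dx = 0.54526, and ∫φ*·V(x)·φ dx = 0.086252, so ⟨V⟩ = 0.086252 / 0.54526.
⟨V⟩ = 0.15818.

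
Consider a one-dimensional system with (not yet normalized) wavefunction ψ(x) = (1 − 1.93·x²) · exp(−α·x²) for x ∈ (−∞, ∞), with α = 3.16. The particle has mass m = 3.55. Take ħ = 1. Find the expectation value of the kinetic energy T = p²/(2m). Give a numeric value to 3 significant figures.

0.855

T = −(ħ²/2m) d²/dx², so ⟨T⟩ = −(ħ²/2m) ∫ ψ*·ψ'' dx / ∫|ψ|² dx; with m = 3.55.
Expand each integrand as polynomial × e^(−2αx²) and use ∫x^(2j)·e^(−2αx²) dx = (2j−1)!!/(4α)^j · √(π/(2α)), odd powers → 0; here √(π/(2α)) = 0.70504. Differentiate with the product rule, d/dx e^(−αx²) = −2αx·e^(−αx²).
State is unnormalized: ∫|ψ|² dx = 0.53905, and ∫ψ*·(−ħ²/2m · ψ'') dx = 0.46083, so ⟨T⟩ = 0.46083 / 0.53905.
⟨T⟩ = 0.85490.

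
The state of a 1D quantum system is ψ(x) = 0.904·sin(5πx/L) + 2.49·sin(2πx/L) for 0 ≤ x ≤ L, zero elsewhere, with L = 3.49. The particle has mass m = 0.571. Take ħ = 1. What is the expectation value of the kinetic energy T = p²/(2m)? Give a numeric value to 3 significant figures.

4.57

T = −(ħ²/2m) d²/dx², so ⟨T⟩ = −(ħ²/2m) ∫ ψ*·ψ'' dx / ∫|ψ|² dx; with m = 0.571.
d²/dx² sin(jπx/L) = −(jπ/L)²·sin(jπx/L); on 0 ≤ x ≤ L, ∫sin²(jπx/L) dx = L/2 and ∫sin(jπx/L)·sin(lπx/L) dx = 0 for j ≠ l, so only diagonal terms survive in ∫|ψ|² and ∫ψ·ψ″; ∫ψ·ψ′ dx = [ψ²/2] between the walls = 0.
State is unnormalized: ∫|ψ|² dx = 12.245, and ∫ψ*·(−ħ²/2m · ψ'') dx = 56.003, so ⟨T⟩ = 56.003 / 12.245.
⟨T⟩ = 4.5735.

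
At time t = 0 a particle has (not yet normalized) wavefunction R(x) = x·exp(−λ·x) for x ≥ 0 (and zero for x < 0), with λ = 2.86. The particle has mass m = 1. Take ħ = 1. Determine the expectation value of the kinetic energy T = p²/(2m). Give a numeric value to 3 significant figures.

4.09

T = −(ħ²/2m) d²/dx², so ⟨T⟩ = −(ħ²/2m) ∫ R*·R'' dx / ∫|R|² dx; with m = 1.
Differentiate x·exp(−λ·x) with the product rule; every integrand then reduces to terms xʲ·e^(−2λx) on [0, ∞), with ∫₀^∞ xʲ·e^(−2λx) dx = j!/(2λ)^(j+1).
State is unnormalized: ∫|R|² dx = 0.010687, and ∫R*·(−ħ²/2m · R'') dx = 0.043706, so ⟨T⟩ = 0.043706 / 0.010687.
⟨T⟩ = 4.0898.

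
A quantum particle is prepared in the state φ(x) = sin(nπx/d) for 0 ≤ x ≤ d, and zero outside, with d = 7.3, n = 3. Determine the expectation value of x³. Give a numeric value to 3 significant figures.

⟨x³⟩ = ∫ x³·|φ|² dx / ∫|φ|² dx (integrals over the domain).
With sin²θ = (1 − cos2θ)/2 on 0 ≤ x ≤ d: ∫sin²(nπx/d) dx = d/2, ∫x·sin²(nπx/d) dx = d²/4, ∫x²·sin²(nπx/d) dx = d³·(1/6 − 1/(4n²π²)); higher powers xᵏ the same way, integrating xᵏ·cos(2nπx/d) by parts.
State is unnormalized: ∫|φ|² dx = 3.6500, and ∫φ*·x³·φ dx = 342.99, so ⟨x³⟩ = 342.99 / 3.6500.
⟨x³⟩ = 93.970.

94.0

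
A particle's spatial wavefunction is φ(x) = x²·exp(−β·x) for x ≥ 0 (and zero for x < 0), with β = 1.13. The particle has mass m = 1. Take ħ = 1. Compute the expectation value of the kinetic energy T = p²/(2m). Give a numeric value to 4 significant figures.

0.2128

T = −(ħ²/2m) d²/dx², so ⟨T⟩ = −(ħ²/2m) ∫ φ*·φ'' dx / ∫|φ|² dx; with m = 1.
Differentiate x²·exp(−β·x) with the product rule; every integrand then reduces to terms xʲ·e^(−2βx) on [0, ∞), with ∫₀^∞ xʲ·e^(−2βx) dx = j!/(2β)^(j+1).
State is unnormalized: ∫|φ|² dx = 0.40707, and ∫φ*·(−ħ²/2m · φ'') dx = 0.086631, so ⟨T⟩ = 0.086631 / 0.40707.
⟨T⟩ = 0.21282.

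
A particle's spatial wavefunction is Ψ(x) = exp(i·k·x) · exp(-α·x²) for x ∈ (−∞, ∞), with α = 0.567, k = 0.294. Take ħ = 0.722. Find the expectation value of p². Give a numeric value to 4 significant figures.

0.3406

p² Ψ = −ħ² d²Ψ/dx²; ⟨p²⟩ = −ħ² ∫ Ψ*·Ψ'' dx / ∫|Ψ|² dx.
Gaussian moments: ∫x^(2j)·e^(−2αx²) dx = (2j−1)!!/(4α)^j · √(π/(2α)), odd powers integrate to 0; here √(π/(2α)) = 1.6644. Derivatives: Ψ′ = (ik − 2αx)·Ψ, Ψ″ = ((ik − 2αx)² − 2α)·Ψ; the odd-in-x pieces drop out.
State is unnormalized: ∫|Ψ|² dx = 1.6644, and ∫Ψ*·(−ħ² Ψ'') dx = 0.56695, so ⟨p²⟩ = 0.56695 / 1.6644.
⟨p²⟩ = 0.34063.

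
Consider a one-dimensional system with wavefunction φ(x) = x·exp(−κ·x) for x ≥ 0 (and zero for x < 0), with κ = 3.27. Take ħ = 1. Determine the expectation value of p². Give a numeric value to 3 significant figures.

p² φ = −ħ² d²φ/dx²; ⟨p²⟩ = −ħ² ∫ φ*·φ'' dx / ∫|φ|² dx.
Differentiate x·exp(−κ·x) with the product rule; every integrand then reduces to terms xʲ·e^(−2κx) on [0, ∞), with ∫₀^∞ xʲ·e^(−2κx) dx = j!/(2κ)^(j+1).
State is unnormalized: ∫|φ|² dx = 0.0071498, and ∫φ*·(−ħ² φ'') dx = 0.076453, so ⟨p²⟩ = 0.076453 / 0.0071498.
⟨p²⟩ = 10.693.

10.7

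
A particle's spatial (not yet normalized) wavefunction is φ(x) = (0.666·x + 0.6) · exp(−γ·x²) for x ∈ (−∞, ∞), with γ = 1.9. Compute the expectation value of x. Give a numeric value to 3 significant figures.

0.251

⟨x⟩ = ∫ x·|φ|² dx / ∫|φ|² dx (integrals over the domain).
Expand each integrand as polynomial × e^(−2γx²) and use ∫x^(2j)·e^(−2γx²) dx = (2j−1)!!/(4γ)^j · √(π/(2γ)), odd powers → 0; here √(π/(2γ)) = 0.90925.
State is unnormalized: ∫|φ|² dx = 0.38040, and ∫φ*·x·φ dx = 0.095615, so ⟨x⟩ = 0.095615 / 0.38040.
⟨x⟩ = 0.25136.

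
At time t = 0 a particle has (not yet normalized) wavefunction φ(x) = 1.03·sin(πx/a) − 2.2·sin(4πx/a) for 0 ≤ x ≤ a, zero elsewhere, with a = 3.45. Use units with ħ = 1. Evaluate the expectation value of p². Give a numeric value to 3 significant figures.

p² φ = −ħ² d²φ/dx²; ⟨p²⟩ = −ħ² ∫ φ*·φ'' dx / ∫|φ|² dx.
d²/dx² sin(jπx/a) = −(jπ/a)²·sin(jπx/a); on 0 ≤ x ≤ a, ∫sin²(jπx/a) dx = a/2 and ∫sin(jπx/a)·sin(lπx/a) dx = 0 for j ≠ l, so only diagonal terms survive in ∫|φ|² and ∫φ·φ″; ∫φ·φ′ dx = [φ²/2] between the walls = 0.
State is unnormalized: ∫|φ|² dx = 10.179, and ∫φ*·(−ħ² φ'') dx = 112.29, so ⟨p²⟩ = 112.29 / 10.179.
⟨p²⟩ = 11.031.

11.0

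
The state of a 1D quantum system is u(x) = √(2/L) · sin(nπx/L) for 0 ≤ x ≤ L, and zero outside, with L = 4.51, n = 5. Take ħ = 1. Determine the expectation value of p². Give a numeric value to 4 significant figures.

p² u = −ħ² d²u/dx²; ⟨p²⟩ = −ħ² ∫ u*·u'' dx.
d/dx sin(nπx/L) = (nπ/L)·cos(nπx/L) and d²/dx² sin(nπx/L) = −(nπ/L)²·sin(nπx/L); on 0 ≤ x ≤ L, ∫sin²(nπx/L) dx = L/2 and ∫sin(nπx/L)·cos(nπx/L) dx = 0.
⟨p²⟩ = 12.131.

12.13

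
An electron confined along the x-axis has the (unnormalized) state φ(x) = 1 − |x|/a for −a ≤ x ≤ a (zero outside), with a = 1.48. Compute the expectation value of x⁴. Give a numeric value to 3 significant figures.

0.137

⟨x⁴⟩ = ∫ x⁴·|φ|² dx / ∫|φ|² dx (integrals over the domain).
φ is even, so ∫ over [−a, a] = 2∫₀ᵃ with φ = 1 − x/a there: ∫₀ᵃ (1 − x/a)² dx = a/3, ∫₀ᵃ x²(1 − x/a)² dx = a³/30, ∫₀ᵃ x⁴(1 − x/a)² dx = a⁵/105.
State is unnormalized: ∫|φ|² dx = 0.98667, and ∫φ*·x⁴·φ dx = 0.13525, so ⟨x⁴⟩ = 0.13525 / 0.98667.
⟨x⁴⟩ = 0.13708.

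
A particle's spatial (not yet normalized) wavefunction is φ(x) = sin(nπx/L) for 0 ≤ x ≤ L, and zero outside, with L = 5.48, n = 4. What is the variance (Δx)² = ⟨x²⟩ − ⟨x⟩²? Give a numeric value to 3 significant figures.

Compute ⟨x⟩ and ⟨x²⟩ separately, then (Δx)² = ⟨x²⟩ − ⟨x⟩².
With sin²θ = (1 − cos2θ)/2 on 0 ≤ x ≤ L: ∫sin²(nπx/L) dx = L/2, ∫x·sin²(nπx/L) dx = L²/4, ∫x²·sin²(nπx/L) dx = L³·(1/6 − 1/(4n²π²)); higher powers xᵏ the same way, integrating xᵏ·cos(2nπx/L) by parts.
Normalization: ∫|φ|² dx = 2.7400.
⟨x⟩ = 2.7400 and ⟨x²⟩ = 9.9150.
(Δx)² = 9.9150 − (2.7400)² = 2.4074.

2.41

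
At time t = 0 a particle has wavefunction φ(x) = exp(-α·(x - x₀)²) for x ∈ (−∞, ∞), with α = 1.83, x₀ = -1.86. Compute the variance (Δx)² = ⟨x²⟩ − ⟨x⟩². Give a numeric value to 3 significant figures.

0.137

Compute ⟨x⟩ and ⟨x²⟩ separately, then (Δx)² = ⟨x²⟩ − ⟨x⟩².
Gaussian moments (u = x − x₀): ∫u^(2j)·e^(−2αu²) du = (2j−1)!!/(4α)^j · √(π/(2α)), odd powers integrate to 0; here √(π/(2α)) = 0.92648.
Normalization: ∫|φ|² dx = 0.92648.
⟨x⟩ = -1.8600 and ⟨x²⟩ = 3.5962.
(Δx)² = 3.5962 − (-1.8600)² = 0.13661.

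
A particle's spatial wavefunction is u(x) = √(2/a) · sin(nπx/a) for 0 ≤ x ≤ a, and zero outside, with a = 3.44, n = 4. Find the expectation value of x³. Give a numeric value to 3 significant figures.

9.98

⟨x³⟩ = ∫ x³·|u|² dx (integrals over the domain).
With sin²θ = (1 − cos2θ)/2 on 0 ≤ x ≤ a: ∫sin²(nπx/a) dx = a/2, ∫x·sin²(nπx/a) dx = a²/4, ∫x²·sin²(nπx/a) dx = a³·(1/6 − 1/(4n²π²)); higher powers xᵏ the same way, integrating xᵏ·cos(2nπx/a) by parts.
⟨x³⟩ = 9.9836.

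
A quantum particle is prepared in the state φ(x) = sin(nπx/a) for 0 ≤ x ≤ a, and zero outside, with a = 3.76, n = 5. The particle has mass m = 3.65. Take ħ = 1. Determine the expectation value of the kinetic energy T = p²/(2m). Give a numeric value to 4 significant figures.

T = −(ħ²/2m) d²/dx², so ⟨T⟩ = −(ħ²/2m) ∫ φ*·φ'' dx / ∫|φ|² dx; with m = 3.65.
d/dx sin(nπx/a) = (nπ/a)·cos(nπx/a) and d²/dx² sin(nπx/a) = −(nπ/a)²·sin(nπx/a); on 0 ≤ x ≤ a, ∫sin²(nπx/a) dx = a/2 and ∫sin(nπx/a)·cos(nπx/a) dx = 0.
State is unnormalized: ∫|φ|² dx = 1.8800, and ∫φ*·(−ħ²/2m · φ'') dx = 4.4947, so ⟨T⟩ = 4.4947 / 1.8800.
⟨T⟩ = 2.3908.

2.391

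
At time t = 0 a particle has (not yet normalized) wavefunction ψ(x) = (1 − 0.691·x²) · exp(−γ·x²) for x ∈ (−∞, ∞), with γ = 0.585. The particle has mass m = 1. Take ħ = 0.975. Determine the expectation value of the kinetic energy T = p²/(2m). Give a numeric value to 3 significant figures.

T = −(ħ²/2m) d²/dx², so ⟨T⟩ = −(ħ²/2m) ∫ ψ*·ψ'' dx / ∫|ψ|² dx; with m = 1.
Expand each integrand as polynomial × e^(−2γx²) and use ∫x^(2j)·e^(−2γx²) dx = (2j−1)!!/(4γ)^j · √(π/(2γ)), odd powers → 0; here √(π/(2γ)) = 1.6386. Differentiate with the product rule, d/dx e^(−γx²) = −2γx·e^(−γx²).
State is unnormalized: ∫|ψ|² dx = 1.0995, and ∫ψ*·(−ħ²/2m · ψ'') dx = 1.0029, so ⟨T⟩ = 1.0029 / 1.0995.
⟨T⟩ = 0.91207.

0.912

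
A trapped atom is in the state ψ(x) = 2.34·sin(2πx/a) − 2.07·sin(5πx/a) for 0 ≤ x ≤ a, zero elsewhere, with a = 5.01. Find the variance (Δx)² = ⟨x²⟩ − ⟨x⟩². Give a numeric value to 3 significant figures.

1.88

Compute ⟨x⟩ and ⟨x²⟩ separately, then (Δx)² = ⟨x²⟩ − ⟨x⟩².
On 0 ≤ x ≤ a (j ≠ l): ∫sin²(jπx/a) dx = a/2, ∫sin(jπx/a)·sin(lπx/a) dx = 0; diagonal moments ∫x·sin²(jπx/a) dx = a²/4, ∫x²·sin²(jπx/a) dx = a³·(1/6 − 1/(4j²π²)); cross terms ∫x·sin(jπx/a)·sin(lπx/a) dx = 0 for j + l even and −4jla²/(π²(j² − l²)²) for j + l odd, ∫x²·sin(jπx/a)·sin(lπx/a) dx = (−1)^(j+l)·4jla³/(π²(j² − l²)²); higher powers the same way via product-to-sum and parts.
Normalization: ∫|ψ|² dx = 24.450.
⟨x⟩ = 2.5964 and ⟨x²⟩ = 8.6239.
(Δx)² = 8.6239 − (2.5964)² = 1.8827.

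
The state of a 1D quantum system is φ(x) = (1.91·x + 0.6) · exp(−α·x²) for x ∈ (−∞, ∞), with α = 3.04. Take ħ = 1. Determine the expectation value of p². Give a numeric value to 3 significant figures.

p² φ = −ħ² d²φ/dx²; ⟨p²⟩ = −ħ² ∫ φ*·φ'' dx / ∫|φ|² dx.
Expand each integrand as polynomial × e^(−2αx²) and use ∫x^(2j)·e^(−2αx²) dx = (2j−1)!!/(4α)^j · √(π/(2α)), odd powers → 0; here √(π/(2α)) = 0.71882. Differentiate with the product rule, d/dx e^(−αx²) = −2αx·e^(−αx²).
State is unnormalized: ∫|φ|² dx = 0.47443, and ∫φ*·(−ħ² φ'') dx = 2.7534, so ⟨p²⟩ = 2.7534 / 0.47443.
⟨p²⟩ = 5.8037.

5.80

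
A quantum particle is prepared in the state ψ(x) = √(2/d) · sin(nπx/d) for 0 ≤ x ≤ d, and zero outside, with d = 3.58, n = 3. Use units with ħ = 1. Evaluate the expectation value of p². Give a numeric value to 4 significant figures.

6.931

p² ψ = −ħ² d²ψ/dx²; ⟨p²⟩ = −ħ² ∫ ψ*·ψ'' dx.
d/dx sin(nπx/d) = (nπ/d)·cos(nπx/d) and d²/dx² sin(nπx/d) = −(nπ/d)²·sin(nπx/d); on 0 ≤ x ≤ d, ∫sin²(nπx/d) dx = d/2 and ∫sin(nπx/d)·cos(nπx/d) dx = 0.
⟨p²⟩ = 6.9307.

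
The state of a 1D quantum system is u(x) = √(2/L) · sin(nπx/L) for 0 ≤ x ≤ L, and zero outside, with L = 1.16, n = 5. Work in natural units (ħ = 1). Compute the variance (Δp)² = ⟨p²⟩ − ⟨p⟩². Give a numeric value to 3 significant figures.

183.

Compute ⟨p⟩ and ⟨p²⟩ separately; (Δp)² = ⟨p²⟩ − ⟨p⟩².
d/dx sin(nπx/L) = (nπ/L)·cos(nπx/L) and d²/dx² sin(nπx/L) = −(nπ/L)²·sin(nπx/L); on 0 ≤ x ≤ L, ∫sin²(nπx/L) dx = L/2 and ∫sin(nπx/L)·cos(nπx/L) dx = 0.
⟨p⟩ = 0.0000 and ⟨p²⟩ = 183.37.
(Δp)² = 183.37 − (0.0000)² = 183.37.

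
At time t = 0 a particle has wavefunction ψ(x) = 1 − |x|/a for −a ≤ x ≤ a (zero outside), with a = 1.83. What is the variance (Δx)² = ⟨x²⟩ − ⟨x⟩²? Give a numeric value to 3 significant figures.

0.335

Compute ⟨x⟩ and ⟨x²⟩ separately, then (Δx)² = ⟨x²⟩ − ⟨x⟩².
ψ is even, so ∫ over [−a, a] = 2∫₀ᵃ with ψ = 1 − x/a there: ∫₀ᵃ (1 − x/a)² dx = a/3, ∫₀ᵃ x²(1 − x/a)² dx = a³/30, ∫₀ᵃ x⁴(1 − x/a)² dx = a⁵/105.
Normalization: ∫|ψ|² dx = 1.2200.
⟨x⟩ = 0.0000 and ⟨x²⟩ = 0.33489.
(Δx)² = 0.33489 − (0.0000)² = 0.33489.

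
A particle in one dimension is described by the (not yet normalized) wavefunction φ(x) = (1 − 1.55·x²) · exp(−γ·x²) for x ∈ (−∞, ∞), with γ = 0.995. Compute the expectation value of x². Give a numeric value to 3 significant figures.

⟨x²⟩ = ∫ x²·|φ|² dx / ∫|φ|² dx (integrals over the domain).
Expand each integrand as polynomial × e^(−2γx²) and use ∫x^(2j)·e^(−2γx²) dx = (2j−1)!!/(4γ)^j · √(π/(2γ)), odd powers → 0; here √(π/(2γ)) = 1.2565.
State is unnormalized: ∫|φ|² dx = 0.84951, and ∫φ*·x²·φ dx = 0.29623, so ⟨x²⟩ = 0.29623 / 0.84951.
⟨x²⟩ = 0.34871.

0.349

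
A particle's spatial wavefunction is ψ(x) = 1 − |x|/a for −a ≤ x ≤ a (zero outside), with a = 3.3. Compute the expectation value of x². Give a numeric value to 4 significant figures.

⟨x²⟩ = ∫ x²·|ψ|² dx / ∫|ψ|² dx (integrals over the domain).
ψ is even, so ∫ over [−a, a] = 2∫₀ᵃ with ψ = 1 − x/a there: ∫₀ᵃ (1 − x/a)² dx = a/3, ∫₀ᵃ x²(1 − x/a)² dx = a³/30, ∫₀ᵃ x⁴(1 − x/a)² dx = a⁵/105.
State is unnormalized: ∫|ψ|² dx = 2.2000, and ∫ψ*·x²·ψ dx = 2.3958, so ⟨x²⟩ = 2.3958 / 2.2000.
⟨x²⟩ = 1.0890.

1.089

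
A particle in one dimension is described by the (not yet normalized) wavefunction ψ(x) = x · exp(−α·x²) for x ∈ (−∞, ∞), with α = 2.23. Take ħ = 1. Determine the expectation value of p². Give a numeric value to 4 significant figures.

6.690

p² ψ = −ħ² d²ψ/dx²; ⟨p²⟩ = −ħ² ∫ ψ*·ψ'' dx / ∫|ψ|² dx.
Expand each integrand as polynomial × e^(−2αx²) and use ∫x^(2j)·e^(−2αx²) dx = (2j−1)!!/(4α)^j · √(π/(2α)), odd powers → 0; here √(π/(2α)) = 0.83928. Differentiate with the product rule, d/dx e^(−αx²) = −2αx·e^(−αx²).
State is unnormalized: ∫|ψ|² dx = 0.094090, and ∫ψ*·(−ħ² ψ'') dx = 0.62946, so ⟨p²⟩ = 0.62946 / 0.094090.
⟨p²⟩ = 6.6900.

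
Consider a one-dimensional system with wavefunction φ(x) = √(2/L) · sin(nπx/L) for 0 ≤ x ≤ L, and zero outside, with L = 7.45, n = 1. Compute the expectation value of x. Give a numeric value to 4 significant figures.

⟨x⟩ = ∫ x·|φ|² dx (integrals over the domain).
With sin²θ = (1 − cos2θ)/2 on 0 ≤ x ≤ L: ∫sin²(nπx/L) dx = L/2, ∫x·sin²(nπx/L) dx = L²/4, ∫x²·sin²(nπx/L) dx = L³·(1/6 − 1/(4n²π²)); higher powers xᵏ the same way, integrating xᵏ·cos(2nπx/L) by parts.
⟨x⟩ = 3.7250.

3.725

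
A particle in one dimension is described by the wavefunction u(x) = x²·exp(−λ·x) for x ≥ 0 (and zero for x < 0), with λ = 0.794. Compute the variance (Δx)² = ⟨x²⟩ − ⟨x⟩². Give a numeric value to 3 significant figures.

Compute ⟨x⟩ and ⟨x²⟩ separately, then (Δx)² = ⟨x²⟩ − ⟨x⟩².
Every integrand reduces to terms xʲ·e^(−2λx) on [0, ∞); use ∫₀^∞ xʲ·e^(−2λx) dx = j!/(2λ)^(j+1).
Normalization: ∫|u|² dx = 2.3766.
⟨x⟩ = 3.1486 and ⟨x²⟩ = 11.897.
(Δx)² = 11.897 − (3.1486)² = 1.9828.

1.98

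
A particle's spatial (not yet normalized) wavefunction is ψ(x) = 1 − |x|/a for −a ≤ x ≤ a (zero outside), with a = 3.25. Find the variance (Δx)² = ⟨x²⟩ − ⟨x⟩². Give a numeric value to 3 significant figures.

Compute ⟨x⟩ and ⟨x²⟩ separately, then (Δx)² = ⟨x²⟩ − ⟨x⟩².
ψ is even, so ∫ over [−a, a] = 2∫₀ᵃ with ψ = 1 − x/a there: ∫₀ᵃ (1 − x/a)² dx = a/3, ∫₀ᵃ x²(1 − x/a)² dx = a³/30, ∫₀ᵃ x⁴(1 − x/a)² dx = a⁵/105.
Normalization: ∫|ψ|² dx = 2.1667.
⟨x⟩ = 0.0000 and ⟨x²⟩ = 1.0563.
(Δx)² = 1.0563 − (0.0000)² = 1.0563.

1.06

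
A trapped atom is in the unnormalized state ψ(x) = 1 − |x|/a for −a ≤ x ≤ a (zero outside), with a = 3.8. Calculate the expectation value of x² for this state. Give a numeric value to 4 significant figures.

1.444

⟨x²⟩ = ∫ x²·|ψ|² dx / ∫|ψ|² dx (integrals over the domain).
ψ is even, so ∫ over [−a, a] = 2∫₀ᵃ with ψ = 1 − x/a there: ∫₀ᵃ (1 − x/a)² dx = a/3, ∫₀ᵃ x²(1 − x/a)² dx = a³/30, ∫₀ᵃ x⁴(1 − x/a)² dx = a⁵/105.
State is unnormalized: ∫|ψ|² dx = 2.5333, and ∫ψ*·x²·ψ dx = 3.6581, so ⟨x²⟩ = 3.6581 / 2.5333.
⟨x²⟩ = 1.4440.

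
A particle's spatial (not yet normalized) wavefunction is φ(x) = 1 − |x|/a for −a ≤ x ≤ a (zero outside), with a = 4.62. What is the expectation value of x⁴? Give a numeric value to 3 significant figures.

⟨x⁴⟩ = ∫ x⁴·|φ|² dx / ∫|φ|² dx (integrals over the domain).
φ is even, so ∫ over [−a, a] = 2∫₀ᵃ with φ = 1 − x/a there: ∫₀ᵃ (1 − x/a)² dx = a/3, ∫₀ᵃ x²(1 − x/a)² dx = a³/30, ∫₀ᵃ x⁴(1 − x/a)² dx = a⁵/105.
State is unnormalized: ∫|φ|² dx = 3.0800, and ∫φ*·x⁴·φ dx = 40.091, so ⟨x⁴⟩ = 40.091 / 3.0800.
⟨x⁴⟩ = 13.017.

13.0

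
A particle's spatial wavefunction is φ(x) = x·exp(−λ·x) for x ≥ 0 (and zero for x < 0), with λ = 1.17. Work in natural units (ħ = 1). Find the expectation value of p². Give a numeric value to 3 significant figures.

p² φ = −ħ² d²φ/dx²; ⟨p²⟩ = −ħ² ∫ φ*·φ'' dx / ∫|φ|² dx.
Differentiate x·exp(−λ·x) with the product rule; every integrand then reduces to terms xʲ·e^(−2λx) on [0, ∞), with ∫₀^∞ xʲ·e^(−2λx) dx = j!/(2λ)^(j+1).
State is unnormalized: ∫|φ|² dx = 0.15609, and ∫φ*·(−ħ² φ'') dx = 0.21368, so ⟨p²⟩ = 0.21368 / 0.15609.
⟨p²⟩ = 1.3689.

1.37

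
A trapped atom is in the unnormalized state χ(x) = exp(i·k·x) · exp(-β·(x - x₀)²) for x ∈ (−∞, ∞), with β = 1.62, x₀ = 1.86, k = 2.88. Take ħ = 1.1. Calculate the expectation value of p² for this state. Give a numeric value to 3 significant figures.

12.0

p² χ = −ħ² d²χ/dx²; ⟨p²⟩ = −ħ² ∫ χ*·χ'' dx / ∫|χ|² dx.
Gaussian moments (u = x − x₀): ∫u^(2j)·e^(−2βu²) du = (2j−1)!!/(4β)^j · √(π/(2β)), odd powers integrate to 0; here √(π/(2β)) = 0.98470. Derivatives: χ′ = (ik − 2βu)·χ, χ″ = ((ik − 2βu)² − 2β)·χ; the odd-in-u pieces drop out.
State is unnormalized: ∫|χ|² dx = 0.98470, and ∫χ*·(−ħ² χ'') dx = 11.813, so ⟨p²⟩ = 11.813 / 0.98470.
⟨p²⟩ = 11.996.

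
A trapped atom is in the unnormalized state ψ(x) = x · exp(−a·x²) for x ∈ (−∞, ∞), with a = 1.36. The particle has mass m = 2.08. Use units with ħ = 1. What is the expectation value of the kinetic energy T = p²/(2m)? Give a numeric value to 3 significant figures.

T = −(ħ²/2m) d²/dx², so ⟨T⟩ = −(ħ²/2m) ∫ ψ*·ψ'' dx / ∫|ψ|² dx; with m = 2.08.
Expand each integrand as polynomial × e^(−2ax²) and use ∫x^(2j)·e^(−2ax²) dx = (2j−1)!!/(4a)^j · √(π/(2a)), odd powers → 0; here √(π/(2a)) = 1.0747. Differentiate with the product rule, d/dx e^(−ax²) = −2ax·e^(−ax²).
State is unnormalized: ∫|ψ|² dx = 0.19756, and ∫ψ*·(−ħ²/2m · ψ'') dx = 0.19376, so ⟨T⟩ = 0.19376 / 0.19756.
⟨T⟩ = 0.98077.

0.981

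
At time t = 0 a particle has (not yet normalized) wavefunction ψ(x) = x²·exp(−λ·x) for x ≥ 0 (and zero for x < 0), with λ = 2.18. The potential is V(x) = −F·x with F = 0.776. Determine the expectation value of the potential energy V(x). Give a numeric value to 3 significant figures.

-0.890

⟨V⟩ = ∫ V(x)·|ψ|² dx / ∫|ψ|² dx.
Every integrand reduces to terms xʲ·e^(−2λx) on [0, ∞); use ∫₀^∞ xʲ·e^(−2λx) dx = j!/(2λ)^(j+1).
State is unnormalized: ∫|ψ|² dx = 0.015233, and ∫ψ*·V(x)·ψ dx = -0.013556, so ⟨V⟩ = -0.013556 / 0.015233.
⟨V⟩ = -0.88991.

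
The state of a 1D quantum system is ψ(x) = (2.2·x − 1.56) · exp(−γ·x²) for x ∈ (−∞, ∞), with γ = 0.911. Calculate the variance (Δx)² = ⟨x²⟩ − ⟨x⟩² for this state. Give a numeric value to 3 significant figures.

Compute ⟨x⟩ and ⟨x²⟩ separately, then (Δx)² = ⟨x²⟩ − ⟨x⟩².
Expand each integrand as polynomial × e^(−2γx²) and use ∫x^(2j)·e^(−2γx²) dx = (2j−1)!!/(4γ)^j · √(π/(2γ)), odd powers → 0; here √(π/(2γ)) = 1.3131.
Normalization: ∫|ψ|² dx = 4.9397.
⟨x⟩ = -0.50073 and ⟨x²⟩ = 0.46821.
(Δx)² = 0.46821 − (-0.50073)² = 0.21748.

0.217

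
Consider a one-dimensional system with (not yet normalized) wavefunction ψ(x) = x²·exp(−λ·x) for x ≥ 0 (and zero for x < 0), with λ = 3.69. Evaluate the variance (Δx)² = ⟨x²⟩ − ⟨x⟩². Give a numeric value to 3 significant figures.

0.0918

Compute ⟨x⟩ and ⟨x²⟩ separately, then (Δx)² = ⟨x²⟩ − ⟨x⟩².
Every integrand reduces to terms xʲ·e^(−2λx) on [0, ∞); use ∫₀^∞ xʲ·e^(−2λx) dx = j!/(2λ)^(j+1).
Normalization: ∫|ψ|² dx = 0.0010963.
⟨x⟩ = 0.67751 and ⟨x²⟩ = 0.55082.
(Δx)² = 0.55082 − (0.67751)² = 0.091803.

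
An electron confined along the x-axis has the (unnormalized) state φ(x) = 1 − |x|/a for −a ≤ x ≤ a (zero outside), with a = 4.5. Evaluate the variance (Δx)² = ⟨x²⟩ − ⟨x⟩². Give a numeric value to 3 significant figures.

Compute ⟨x⟩ and ⟨x²⟩ separately, then (Δx)² = ⟨x²⟩ − ⟨x⟩².
φ is even, so ∫ over [−a, a] = 2∫₀ᵃ with φ = 1 − x/a there: ∫₀ᵃ (1 − x/a)² dx = a/3, ∫₀ᵃ x²(1 − x/a)² dx = a³/30, ∫₀ᵃ x⁴(1 − x/a)² dx = a⁵/105.
Normalization: ∫|φ|² dx = 3.0000.
⟨x⟩ = 0.0000 and ⟨x²⟩ = 2.0250.
(Δx)² = 2.0250 − (0.0000)² = 2.0250.

2.03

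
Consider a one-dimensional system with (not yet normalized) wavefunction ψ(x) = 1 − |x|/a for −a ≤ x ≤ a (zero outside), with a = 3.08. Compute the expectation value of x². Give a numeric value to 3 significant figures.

⟨x²⟩ = ∫ x²·|ψ|² dx / ∫|ψ|² dx (integrals over the domain).
ψ is even, so ∫ over [−a, a] = 2∫₀ᵃ with ψ = 1 − x/a there: ∫₀ᵃ (1 − x/a)² dx = a/3, ∫₀ᵃ x²(1 − x/a)² dx = a³/30, ∫₀ᵃ x⁴(1 − x/a)² dx = a⁵/105.
State is unnormalized: ∫|ψ|² dx = 2.0533, and ∫ψ*·x²·ψ dx = 1.9479, so ⟨x²⟩ = 1.9479 / 2.0533.
⟨x²⟩ = 0.94864.

0.949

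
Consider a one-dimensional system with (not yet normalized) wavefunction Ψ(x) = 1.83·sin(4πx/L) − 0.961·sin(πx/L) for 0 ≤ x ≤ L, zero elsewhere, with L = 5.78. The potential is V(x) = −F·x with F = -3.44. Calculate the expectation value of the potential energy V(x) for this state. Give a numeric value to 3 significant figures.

10.2

⟨V⟩ = ∫ V(x)·|Ψ|² dx / ∫|Ψ|² dx.
On 0 ≤ x ≤ L (j ≠ l): ∫sin²(jπx/L) dx = L/2, ∫sin(jπx/L)·sin(lπx/L) dx = 0; diagonal moments ∫x·sin²(jπx/L) dx = L²/4, ∫x²·sin²(jπx/L) dx = L³·(1/6 − 1/(4j²π²)); cross terms ∫x·sin(jπx/L)·sin(lπx/L) dx = 0 for j + l even and −4jlL²/(π²(j² − l²)²) for j + l odd, ∫x²·sin(jπx/L)·sin(lπx/L) dx = (−1)^(j+l)·4jlL³/(π²(j² − l²)²); higher powers the same way via product-to-sum and parts.
State is unnormalized: ∫|Ψ|² dx = 12.347, and ∫Ψ*·V(x)·Ψ dx = 125.66, so ⟨V⟩ = 125.66 / 12.347.
⟨V⟩ = 10.177.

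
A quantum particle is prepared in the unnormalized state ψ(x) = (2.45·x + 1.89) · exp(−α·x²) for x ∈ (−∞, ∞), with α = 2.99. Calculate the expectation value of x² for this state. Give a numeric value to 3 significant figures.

⟨x²⟩ = ∫ x²·|ψ|² dx / ∫|ψ|² dx (integrals over the domain).
Expand each integrand as polynomial × e^(−2αx²) and use ∫x^(2j)·e^(−2αx²) dx = (2j−1)!!/(4α)^j · √(π/(2α)), odd powers → 0; here √(π/(2α)) = 0.72481.
State is unnormalized: ∫|ψ|² dx = 2.9529, and ∫ψ*·x²·ψ dx = 0.30773, so ⟨x²⟩ = 0.30773 / 2.9529.
⟨x²⟩ = 0.10421.

0.104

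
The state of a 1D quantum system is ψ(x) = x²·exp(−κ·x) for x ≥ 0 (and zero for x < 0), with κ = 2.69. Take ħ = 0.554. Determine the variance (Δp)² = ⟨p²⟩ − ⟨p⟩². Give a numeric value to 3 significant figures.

Compute ⟨p⟩ and ⟨p²⟩ separately; (Δp)² = ⟨p²⟩ − ⟨p⟩².
Differentiate x²·exp(−κ·x) with the product rule; every integrand then reduces to terms xʲ·e^(−2κx) on [0, ∞), with ∫₀^∞ xʲ·e^(−2κx) dx = j!/(2κ)^(j+1).
Normalization: ∫|ψ|² dx = 0.0053248.
⟨p⟩ = 0.0000 and ⟨p²⟩ = 0.74029.
(Δp)² = 0.74029 − (0.0000)² = 0.74029.

0.740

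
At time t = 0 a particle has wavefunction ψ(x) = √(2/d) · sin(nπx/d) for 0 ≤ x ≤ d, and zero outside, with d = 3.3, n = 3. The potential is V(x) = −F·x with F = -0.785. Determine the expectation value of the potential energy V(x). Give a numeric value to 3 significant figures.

1.30

⟨V⟩ = ∫ V(x)·|ψ|² dx.
With sin²θ = (1 − cos2θ)/2 on 0 ≤ x ≤ d: ∫sin²(nπx/d) dx = d/2, ∫x·sin²(nπx/d) dx = d²/4, ∫x²·sin²(nπx/d) dx = d³·(1/6 − 1/(4n²π²)); higher powers xᵏ the same way, integrating xᵏ·cos(2nπx/d) by parts.
⟨V⟩ = 1.2953.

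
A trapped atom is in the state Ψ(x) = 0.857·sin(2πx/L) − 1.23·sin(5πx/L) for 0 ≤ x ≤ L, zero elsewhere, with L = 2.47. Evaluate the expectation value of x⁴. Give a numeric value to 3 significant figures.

8.23

⟨x⁴⟩ = ∫ x⁴·|Ψ|² dx / ∫|Ψ|² dx (integrals over the domain).
On 0 ≤ x ≤ L (j ≠ l): ∫sin²(jπx/L) dx = L/2, ∫sin(jπx/L)·sin(lπx/L) dx = 0; diagonal moments ∫x·sin²(jπx/L) dx = L²/4, ∫x²·sin²(jπx/L) dx = L³·(1/6 − 1/(4j²π²)); cross terms ∫x·sin(jπx/L)·sin(lπx/L) dx = 0 for j + l even and −4jlL²/(π²(j² − l²)²) for j + l odd, ∫x²·sin(jπx/L)·sin(lπx/L) dx = (−1)^(j+l)·4jlL³/(π²(j² − l²)²); higher powers the same way via product-to-sum and parts.
State is unnormalized: ∫|Ψ|² dx = 2.7755, and ∫Ψ*·x⁴·Ψ dx = 22.836, so ⟨x⁴⟩ = 22.836 / 2.7755.
⟨x⁴⟩ = 8.2278.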